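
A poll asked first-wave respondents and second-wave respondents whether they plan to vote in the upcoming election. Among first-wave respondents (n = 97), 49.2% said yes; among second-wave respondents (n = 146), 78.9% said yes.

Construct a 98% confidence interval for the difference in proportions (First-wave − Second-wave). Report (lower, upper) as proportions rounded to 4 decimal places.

The two standard errors are √(0.4920×0.5080/97) = 0.05076 and √(0.7890×0.2110/146) = 0.03377.
Because the samples are independent, SE_diff = √(0.05076² + 0.03377²) = 0.06097.
Using z* = 2.326 for 98%, ME = 2.326 × 0.06097 = 0.14182.
p̂₁ − p̂₂ = -0.2970; interval -0.2970 ± 0.14182 gives (-0.4388, -0.1552).

(-0.4388, -0.1552)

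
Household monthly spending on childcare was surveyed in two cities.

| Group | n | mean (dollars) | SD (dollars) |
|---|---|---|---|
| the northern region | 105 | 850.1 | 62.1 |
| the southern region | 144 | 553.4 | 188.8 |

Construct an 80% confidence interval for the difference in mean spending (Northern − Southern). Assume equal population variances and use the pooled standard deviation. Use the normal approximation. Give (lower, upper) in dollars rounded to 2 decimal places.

s_p = √[((n₁−1)s₁² + (n₂−1)s₂²)/(n₁+n₂−2)] = √[(104·62.1² + 143·188.8²)/247] = 149.1998.
SE = 149.1998·√(1/105 + 1/144) = 19.1466.
With z* = 1.282, margin = 1.282 × 19.1466 = 24.5459.
x̄₁ − x̄₂ = 850.1 − 553.4 = 296.7000; interval 296.7000 ± 24.5459 = (272.15, 321.25).

(272.15, 321.25)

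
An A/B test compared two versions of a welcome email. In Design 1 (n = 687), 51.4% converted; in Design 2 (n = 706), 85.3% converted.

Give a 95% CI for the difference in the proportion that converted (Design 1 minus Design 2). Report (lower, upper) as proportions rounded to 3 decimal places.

(-0.385, -0.293)

SE₁ = √(p̂₁(1−p̂₁)/n₁) = √(0.5140·0.4860/687) = 0.01907; SE₂ = √(0.8530·0.1470/706) = 0.01333.
Independent samples: SE of the difference = √(SE₁² + SE₂²) = √(0.0003636649 + 0.0001776889) = 0.02327.
z* for 95% confidence is 1.960, so the margin of error is 1.960 × 0.02327 = 0.04561.
Point estimate p̂₁ − p̂₂ = 0.5140 − 0.8530 = -0.3390.
-0.3390 ± 0.04561 → (-0.385, -0.293).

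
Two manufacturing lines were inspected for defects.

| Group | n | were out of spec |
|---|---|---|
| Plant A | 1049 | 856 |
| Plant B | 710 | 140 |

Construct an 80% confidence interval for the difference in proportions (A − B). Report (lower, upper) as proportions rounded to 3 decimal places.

First, p̂₁ = 856/1049 = 0.8160; p̂₂ = 140/710 = 0.1972.
The two standard errors are √(0.8160×0.1840/1049) = 0.01196 and √(0.1972×0.8028/710) = 0.01493.
Because the samples are independent, SE_diff = √(0.01196² + 0.01493²) = 0.01913.
Using z* = 1.282 for 80%, ME = 1.282 × 0.01913 = 0.02452.
p̂₁ − p̂₂ = 0.6188; interval 0.6188 ± 0.02452 gives (0.594, 0.643).

(0.594, 0.643)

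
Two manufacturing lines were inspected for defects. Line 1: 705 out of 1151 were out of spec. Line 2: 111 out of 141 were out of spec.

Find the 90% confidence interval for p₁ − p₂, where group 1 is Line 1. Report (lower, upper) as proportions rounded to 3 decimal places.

(-0.236, -0.113)

Sample proportions: 705/1151 = 0.6125, 111/141 = 0.7872.
Each SE is √(p̂(1−p̂)/n): √(0.6125·0.3875/1151) = 0.01436 and √(0.7872·0.2128/141) = 0.03447.
SE(p̂₁ − p̂₂) = √(SE₁² + SE₂²) = √(0.0002062096 + 0.0011881809) = 0.03734, since the two samples are independent.
At 90% confidence z* = 1.645; margin = 1.645 × 0.03734 = 0.06142.
The difference is 0.6125 − 0.7872 = -0.1747, so the interval is -0.1747 ± 0.06142 = (-0.236, -0.113).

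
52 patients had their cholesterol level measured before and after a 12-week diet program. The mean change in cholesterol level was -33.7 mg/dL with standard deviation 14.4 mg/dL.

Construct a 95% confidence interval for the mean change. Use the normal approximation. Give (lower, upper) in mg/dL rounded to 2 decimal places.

Paired design: SE = s_d/√n = 14.4/√52 = 1.9969.
z* = 1.960; margin of error = 1.960 × 1.9969 = 3.9139.
-33.7 ± 3.9139 → (-37.61, -29.79).

(-37.61, -29.79)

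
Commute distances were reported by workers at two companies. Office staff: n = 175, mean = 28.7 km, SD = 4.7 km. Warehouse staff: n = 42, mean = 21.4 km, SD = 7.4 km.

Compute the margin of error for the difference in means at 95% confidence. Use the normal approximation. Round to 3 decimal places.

SE₁ = s₁/√n₁ = 4.7/√175 = 0.3553; SE₂ = 7.4/√42 = 1.1418.
Independent samples, unequal variances: SE_diff = √(SE₁² + SE₂²) = √(0.12623809 + 1.30370724) = 1.1958.
z* = 1.960, so margin of error = 1.960 × 1.1958 = 2.3438.

2.344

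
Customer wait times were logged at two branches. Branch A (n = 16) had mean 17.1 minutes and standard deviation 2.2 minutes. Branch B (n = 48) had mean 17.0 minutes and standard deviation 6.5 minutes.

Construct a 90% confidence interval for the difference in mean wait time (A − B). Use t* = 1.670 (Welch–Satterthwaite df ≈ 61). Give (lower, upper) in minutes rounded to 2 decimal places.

(-1.72, 1.92)

Per-group SEs: s₁/√n₁ = 2.2/√16 = 0.5500, s₂/√n₂ = 6.5/√48 = 0.9382.
Unpooled SE of the difference: √(0.3025 + 0.88021924) = 1.0875.
Margin of error = t* · SE = 1.670 × 1.0875 = 1.8161.
x̄₁ − x̄₂ = 17.1 − 17.0 = 0.1000.
CI: 0.1000 ± 1.8161 = (-1.72, 1.92).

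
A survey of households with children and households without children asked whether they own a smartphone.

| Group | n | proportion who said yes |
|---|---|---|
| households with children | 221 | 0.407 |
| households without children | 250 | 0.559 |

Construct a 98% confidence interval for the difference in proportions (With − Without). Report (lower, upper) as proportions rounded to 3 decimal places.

(-0.258, -0.046)

SE₁ = √(p̂₁(1−p̂₁)/n₁) = √(0.4070·0.5930/221) = 0.03305; SE₂ = √(0.5590·0.4410/250) = 0.03140.
Independent samples: SE of the difference = √(SE₁² + SE₂²) = √(0.0010923025 + 0.00098596) = 0.04559.
z* for 98% confidence is 2.326, so the margin of error is 2.326 × 0.04559 = 0.10604.
Point estimate p̂₁ − p̂₂ = 0.4070 − 0.5590 = -0.1520.
-0.1520 ± 0.10604 → (-0.258, -0.046).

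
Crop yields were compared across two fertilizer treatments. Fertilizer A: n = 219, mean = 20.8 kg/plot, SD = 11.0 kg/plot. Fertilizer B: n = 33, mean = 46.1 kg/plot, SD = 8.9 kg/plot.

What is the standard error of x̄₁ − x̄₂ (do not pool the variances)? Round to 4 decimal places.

SE₁ = s₁/√n₁ = 11.0/√219 = 0.7433; SE₂ = 8.9/√33 = 1.5493.
Independent samples, unequal variances: SE_diff = √(SE₁² + SE₂²) = √(0.55249489 + 2.40033049) = 1.7184.

1.7184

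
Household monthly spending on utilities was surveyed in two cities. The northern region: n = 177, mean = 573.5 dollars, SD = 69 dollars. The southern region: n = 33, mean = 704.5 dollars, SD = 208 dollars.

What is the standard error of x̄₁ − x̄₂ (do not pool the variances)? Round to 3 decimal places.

36.578

Standard errors of each mean: 69/√177 = 5.1864 and 208/√33 = 36.2082.
SE(x̄₁ − x̄₂) = √(5.1864² + 36.2082²) = 36.5778 for independent samples with unequal variances.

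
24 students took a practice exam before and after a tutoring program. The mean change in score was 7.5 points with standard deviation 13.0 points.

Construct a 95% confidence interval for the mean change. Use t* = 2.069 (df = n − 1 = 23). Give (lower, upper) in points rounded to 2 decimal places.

(2.01, 12.99)

Paired design: SE = s_d/√n = 13.0/√24 = 2.6536.
t* = 2.069; margin of error = 2.069 × 2.6536 = 5.4903.
7.5 ± 5.4903 → (2.01, 12.99).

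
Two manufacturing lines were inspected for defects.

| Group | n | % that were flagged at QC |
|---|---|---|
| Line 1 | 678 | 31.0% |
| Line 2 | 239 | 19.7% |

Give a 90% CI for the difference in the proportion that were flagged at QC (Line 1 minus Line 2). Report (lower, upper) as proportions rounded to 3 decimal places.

SE₁ = √(p̂₁(1−p̂₁)/n₁) = √(0.3100·0.6900/678) = 0.01776; SE₂ = √(0.1970·0.8030/239) = 0.02573.
Independent samples: SE of the difference = √(SE₁² + SE₂²) = √(0.0003154176 + 0.0006620329) = 0.03126.
z* for 90% confidence is 1.645, so the margin of error is 1.645 × 0.03126 = 0.05142.
Point estimate p̂₁ − p̂₂ = 0.3100 − 0.1970 = 0.1130.
0.1130 ± 0.05142 → (0.062, 0.164).

(0.062, 0.164)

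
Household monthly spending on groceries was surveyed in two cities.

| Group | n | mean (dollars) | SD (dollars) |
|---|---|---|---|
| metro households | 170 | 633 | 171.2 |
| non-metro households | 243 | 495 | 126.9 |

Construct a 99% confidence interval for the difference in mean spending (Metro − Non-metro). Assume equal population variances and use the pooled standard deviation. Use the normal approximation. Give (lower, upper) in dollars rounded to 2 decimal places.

Pooled variance s_p² = [169·171.2² + 242·126.9²] / (170+243−2) = 21533.7445, so s_p = 146.7438.
SE_diff = s_p·√(1/n₁ + 1/n₂) = 146.7438·√(1/170 + 1/243) = 14.6726.
z* = 2.576; margin = 2.576 × 14.6726 = 37.7966.
Difference = 633 − 495 = 138.0000.
138.0000 ± 37.7966 → (100.20, 175.80).

(100.20, 175.80)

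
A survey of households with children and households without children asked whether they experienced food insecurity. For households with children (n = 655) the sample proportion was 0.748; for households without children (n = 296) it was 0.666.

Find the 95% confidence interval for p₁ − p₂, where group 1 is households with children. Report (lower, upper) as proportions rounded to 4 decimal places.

(0.0188, 0.1452)

SE₁ = √(p̂₁(1−p̂₁)/n₁) = √(0.7480·0.2520/655) = 0.01696; SE₂ = √(0.6660·0.3340/296) = 0.02741.
Independent samples: SE of the difference = √(SE₁² + SE₂²) = √(0.0002876416 + 0.0007513081) = 0.03223.
z* for 95% confidence is 1.960, so the margin of error is 1.960 × 0.03223 = 0.06317.
Point estimate p̂₁ − p̂₂ = 0.7480 − 0.6660 = 0.0820.
0.0820 ± 0.06317 → (0.0188, 0.1452).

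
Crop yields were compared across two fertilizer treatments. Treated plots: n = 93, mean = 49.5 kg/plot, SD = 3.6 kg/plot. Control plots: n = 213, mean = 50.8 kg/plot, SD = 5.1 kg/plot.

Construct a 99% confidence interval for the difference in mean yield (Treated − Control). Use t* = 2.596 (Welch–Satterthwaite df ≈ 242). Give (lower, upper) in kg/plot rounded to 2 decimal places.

Per-group SEs: s₁/√n₁ = 3.6/√93 = 0.3733, s₂/√n₂ = 5.1/√213 = 0.3494.
Unpooled SE of the difference: √(0.13935289 + 0.12208036) = 0.5113.
Margin of error = t* · SE = 2.596 × 0.5113 = 1.3273.
x̄₁ − x̄₂ = 49.5 − 50.8 = -1.3000.
CI: -1.3000 ± 1.3273 = (-2.63, 0.03).

(-2.63, 0.03)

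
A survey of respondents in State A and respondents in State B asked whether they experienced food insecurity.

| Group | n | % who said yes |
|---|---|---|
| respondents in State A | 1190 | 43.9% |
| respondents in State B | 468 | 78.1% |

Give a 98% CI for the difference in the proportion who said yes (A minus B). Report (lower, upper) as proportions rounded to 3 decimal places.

(-0.398, -0.286)

The two standard errors are √(0.4390×0.5610/1190) = 0.01439 and √(0.7810×0.2190/468) = 0.01912.
Because the samples are independent, SE_diff = √(0.01439² + 0.01912²) = 0.02393.
Using z* = 2.326 for 98%, ME = 2.326 × 0.02393 = 0.05566.
p̂₁ − p̂₂ = -0.3420; interval -0.3420 ± 0.05566 gives (-0.398, -0.286).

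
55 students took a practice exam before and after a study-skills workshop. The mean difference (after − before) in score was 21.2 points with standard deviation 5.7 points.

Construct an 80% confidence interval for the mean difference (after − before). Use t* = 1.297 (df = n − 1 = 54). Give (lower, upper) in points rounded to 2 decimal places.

(20.20, 22.20)

This is a matched-pairs design, so SE = s_d/√n = 5.7/√55 = 0.7686.
Margin = 1.297 × 0.7686 = 0.9969; the interval is 21.2 ± 0.9969 = (20.20, 22.20).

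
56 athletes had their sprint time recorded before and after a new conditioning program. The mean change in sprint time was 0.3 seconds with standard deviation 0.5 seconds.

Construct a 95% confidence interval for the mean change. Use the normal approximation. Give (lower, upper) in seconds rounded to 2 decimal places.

Paired design: SE = s_d/√n = 0.5/√56 = 0.0668.
z* = 1.960; margin of error = 1.960 × 0.0668 = 0.1309.
0.3 ± 0.1309 → (0.17, 0.43).

(0.17, 0.43)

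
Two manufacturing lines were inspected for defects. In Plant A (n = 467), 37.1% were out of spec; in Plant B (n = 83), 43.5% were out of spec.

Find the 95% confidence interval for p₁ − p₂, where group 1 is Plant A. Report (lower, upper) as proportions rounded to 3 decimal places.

(-0.179, 0.051)

Each SE is √(p̂(1−p̂)/n): √(0.3710·0.6290/467) = 0.02235 and √(0.4350·0.5650/83) = 0.05442.
SE(p̂₁ − p̂₂) = √(SE₁² + SE₂²) = √(0.0004995225 + 0.0029615364) = 0.05883, since the two samples are independent.
At 95% confidence z* = 1.960; margin = 1.960 × 0.05883 = 0.11531.
The difference is 0.3710 − 0.4350 = -0.0640, so the interval is -0.0640 ± 0.11531 = (-0.179, 0.051).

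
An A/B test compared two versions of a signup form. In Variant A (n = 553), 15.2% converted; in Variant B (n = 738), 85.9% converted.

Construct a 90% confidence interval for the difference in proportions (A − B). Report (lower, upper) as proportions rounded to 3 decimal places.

The two standard errors are √(0.1520×0.8480/553) = 0.01527 and √(0.8590×0.1410/738) = 0.01281.
Because the samples are independent, SE_diff = √(0.01527² + 0.01281²) = 0.01993.
Using z* = 1.645 for 90%, ME = 1.645 × 0.01993 = 0.03278.
p̂₁ − p̂₂ = -0.7070; interval -0.7070 ± 0.03278 gives (-0.740, -0.674).

(-0.740, -0.674)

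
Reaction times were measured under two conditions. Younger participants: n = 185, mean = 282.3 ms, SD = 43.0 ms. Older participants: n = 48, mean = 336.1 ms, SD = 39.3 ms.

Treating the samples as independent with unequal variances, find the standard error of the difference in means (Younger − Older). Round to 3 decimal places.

6.494

Per-group SEs: s₁/√n₁ = 43.0/√185 = 3.1614, s₂/√n₂ = 39.3/√48 = 5.6725.
Unpooled SE of the difference: √(9.99444996 + 32.17725625) = 6.4940.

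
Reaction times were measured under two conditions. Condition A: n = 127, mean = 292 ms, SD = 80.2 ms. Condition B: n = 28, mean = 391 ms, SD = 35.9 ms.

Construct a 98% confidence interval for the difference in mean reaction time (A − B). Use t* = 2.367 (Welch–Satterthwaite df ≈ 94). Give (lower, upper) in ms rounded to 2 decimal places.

Standard errors of each mean: 80.2/√127 = 7.1166 and 35.9/√28 = 6.7845.
SE(x̄₁ − x̄₂) = √(7.1166² + 6.7845²) = 9.8324 for independent samples with unequal variances.
With t* = 2.367, the margin is 2.367 × 9.8324 = 23.2733.
x̄₁ − x̄₂ = 292 − 391 = -99.0000; the interval is -99.0000 ± 23.2733 = (-122.27, -75.73).

(-122.27, -75.73)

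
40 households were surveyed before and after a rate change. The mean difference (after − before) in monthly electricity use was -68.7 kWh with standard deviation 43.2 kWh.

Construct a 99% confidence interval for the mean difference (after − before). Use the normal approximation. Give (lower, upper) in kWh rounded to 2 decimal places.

Paired design: SE = s_d/√n = 43.2/√40 = 6.8305.
z* = 2.576; margin of error = 2.576 × 6.8305 = 17.5954.
-68.7 ± 17.5954 → (-86.30, -51.10).

(-86.30, -51.10)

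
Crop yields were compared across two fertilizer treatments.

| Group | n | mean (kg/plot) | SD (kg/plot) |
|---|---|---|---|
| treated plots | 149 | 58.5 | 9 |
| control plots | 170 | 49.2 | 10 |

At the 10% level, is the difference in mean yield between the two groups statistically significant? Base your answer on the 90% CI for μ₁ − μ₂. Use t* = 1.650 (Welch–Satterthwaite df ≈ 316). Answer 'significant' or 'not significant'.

Per-group SEs: s₁/√n₁ = 9/√149 = 0.7373, s₂/√n₂ = 10/√170 = 0.7670.
Unpooled SE of the difference: √(0.54361129 + 0.588289) = 1.0639.
Margin of error = t* · SE = 1.650 × 1.0639 = 1.7554.
x̄₁ − x̄₂ = 58.5 − 49.2 = 9.3000.
CI: 9.3000 ± 1.7554 = (7.5446, 11.0554).
The interval (7.5446, 11.0554) does not contain 0, so the difference is significant.

significant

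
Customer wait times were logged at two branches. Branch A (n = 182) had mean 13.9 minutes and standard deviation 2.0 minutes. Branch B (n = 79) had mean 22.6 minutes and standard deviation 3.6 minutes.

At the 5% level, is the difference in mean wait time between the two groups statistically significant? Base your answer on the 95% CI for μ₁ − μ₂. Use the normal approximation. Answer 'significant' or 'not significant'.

SE₁ = s₁/√n₁ = 2.0/√182 = 0.1482; SE₂ = 3.6/√79 = 0.4050.
Independent samples, unequal variances: SE_diff = √(SE₁² + SE₂²) = √(0.02196324 + 0.164025) = 0.4313.
z* = 1.960, so margin of error = 1.960 × 0.4313 = 0.8453.
Difference in means = 13.9 − 22.6 = -8.7000.
-8.7000 ± 0.8453 → (-9.5453, -7.8547).
The interval (-9.5453, -7.8547) does not contain 0, so the difference is significant.

significant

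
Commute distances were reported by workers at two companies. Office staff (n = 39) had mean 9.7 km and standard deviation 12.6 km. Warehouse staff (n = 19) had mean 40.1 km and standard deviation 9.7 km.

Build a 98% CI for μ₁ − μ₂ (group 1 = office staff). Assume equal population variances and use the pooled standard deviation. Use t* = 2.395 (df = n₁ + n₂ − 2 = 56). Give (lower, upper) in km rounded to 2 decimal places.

s_p = √[((n₁−1)s₁² + (n₂−1)s₂²)/(n₁+n₂−2)] = √[(38·12.6² + 18·9.7²)/56] = 11.7462.
SE = 11.7462·√(1/39 + 1/19) = 3.2863.
With t* = 2.395, margin = 2.395 × 3.2863 = 7.8707.
x̄₁ − x̄₂ = 9.7 − 40.1 = -30.4000; interval -30.4000 ± 7.8707 = (-38.27, -22.53).

(-38.27, -22.53)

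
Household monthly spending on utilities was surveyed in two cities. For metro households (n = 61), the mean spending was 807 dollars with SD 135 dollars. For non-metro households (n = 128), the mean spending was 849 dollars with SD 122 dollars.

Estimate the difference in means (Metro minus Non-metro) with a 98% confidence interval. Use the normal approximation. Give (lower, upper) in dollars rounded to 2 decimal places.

SE₁ = s₁/√n₁ = 135/√61 = 17.2850; SE₂ = 122/√128 = 10.7834.
Independent samples, unequal variances: SE_diff = √(SE₁² + SE₂²) = √(298.771225 + 116.28171556) = 20.3728.
z* = 2.326, so margin of error = 2.326 × 20.3728 = 47.3871.
Difference in means = 807 − 849 = -42.0000.
-42.0000 ± 47.3871 → (-89.39, 5.39).

(-89.39, 5.39)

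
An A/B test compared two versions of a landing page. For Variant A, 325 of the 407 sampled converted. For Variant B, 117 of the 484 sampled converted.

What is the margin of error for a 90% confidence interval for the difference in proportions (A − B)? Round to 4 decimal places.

0.0458

First, p̂₁ = 325/407 = 0.7985; p̂₂ = 117/484 = 0.2417.
The two standard errors are √(0.7985×0.2015/407) = 0.01988 and √(0.2417×0.7583/484) = 0.01946.
Because the samples are independent, SE_diff = √(0.01988² + 0.01946²) = 0.02782.
Using z* = 1.645 for 90%, ME = 1.645 × 0.02782 = 0.04576.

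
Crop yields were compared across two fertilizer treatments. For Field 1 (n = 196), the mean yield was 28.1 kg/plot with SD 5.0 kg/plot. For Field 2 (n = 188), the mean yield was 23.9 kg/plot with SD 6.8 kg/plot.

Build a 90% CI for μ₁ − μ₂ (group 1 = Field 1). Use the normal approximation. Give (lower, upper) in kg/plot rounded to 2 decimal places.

SE₁ = s₁/√n₁ = 5.0/√196 = 0.3571; SE₂ = 6.8/√188 = 0.4959.
Independent samples, unequal variances: SE_diff = √(SE₁² + SE₂²) = √(0.12752041 + 0.24591681) = 0.6111.
z* = 1.645, so margin of error = 1.645 × 0.6111 = 1.0053.
Difference in means = 28.1 − 23.9 = 4.2000.
4.2000 ± 1.0053 → (3.19, 5.21).

(3.19, 5.21)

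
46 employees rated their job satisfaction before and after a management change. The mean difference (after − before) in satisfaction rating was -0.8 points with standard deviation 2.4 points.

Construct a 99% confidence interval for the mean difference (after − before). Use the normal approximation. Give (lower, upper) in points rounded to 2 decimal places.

Paired design: SE = s_d/√n = 2.4/√46 = 0.3539.
z* = 2.576; margin of error = 2.576 × 0.3539 = 0.9116.
-0.8 ± 0.9116 → (-1.71, 0.11).

(-1.71, 0.11)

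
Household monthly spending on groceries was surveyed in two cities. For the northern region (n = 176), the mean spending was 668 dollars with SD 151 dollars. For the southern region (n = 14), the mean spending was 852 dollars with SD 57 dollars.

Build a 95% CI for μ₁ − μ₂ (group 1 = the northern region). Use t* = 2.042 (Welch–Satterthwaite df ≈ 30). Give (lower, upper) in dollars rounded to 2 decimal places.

Per-group SEs: s₁/√n₁ = 151/√176 = 11.3821, s₂/√n₂ = 57/√14 = 15.2339.
Unpooled SE of the difference: √(129.55220041 + 232.07170921) = 19.0164.
Margin of error = t* · SE = 2.042 × 19.0164 = 38.8315.
x̄₁ − x̄₂ = 668 − 852 = -184.0000.
CI: -184.0000 ± 38.8315 = (-222.83, -145.17).

(-222.83, -145.17)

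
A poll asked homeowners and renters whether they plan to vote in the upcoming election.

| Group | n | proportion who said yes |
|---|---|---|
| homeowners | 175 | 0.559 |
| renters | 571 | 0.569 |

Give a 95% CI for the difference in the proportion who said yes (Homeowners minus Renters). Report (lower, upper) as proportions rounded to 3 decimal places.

(-0.094, 0.074)

Each SE is √(p̂(1−p̂)/n): √(0.5590·0.4410/175) = 0.03753 and √(0.5690·0.4310/571) = 0.02072.
SE(p̂₁ − p̂₂) = √(SE₁² + SE₂²) = √(0.0014085009 + 0.0004293184) = 0.04287, since the two samples are independent.
At 95% confidence z* = 1.960; margin = 1.960 × 0.04287 = 0.08403.
The difference is 0.5590 − 0.5690 = -0.0100, so the interval is -0.0100 ± 0.08403 = (-0.094, 0.074).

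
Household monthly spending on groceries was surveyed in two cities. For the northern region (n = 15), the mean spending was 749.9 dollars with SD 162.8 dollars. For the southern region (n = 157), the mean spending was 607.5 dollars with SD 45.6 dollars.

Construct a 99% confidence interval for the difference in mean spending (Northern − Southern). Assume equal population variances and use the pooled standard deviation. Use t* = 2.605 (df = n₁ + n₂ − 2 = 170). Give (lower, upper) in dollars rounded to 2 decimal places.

s_p = √[((n₁−1)s₁² + (n₂−1)s₂²)/(n₁+n₂−2)] = √[(14·162.8² + 156·45.6²)/170] = 63.9593.
SE = 63.9593·√(1/15 + 1/157) = 17.2851.
With t* = 2.605, margin = 2.605 × 17.2851 = 45.0277.
x̄₁ − x̄₂ = 749.9 − 607.5 = 142.4000; interval 142.4000 ± 45.0277 = (97.37, 187.43).

(97.37, 187.43)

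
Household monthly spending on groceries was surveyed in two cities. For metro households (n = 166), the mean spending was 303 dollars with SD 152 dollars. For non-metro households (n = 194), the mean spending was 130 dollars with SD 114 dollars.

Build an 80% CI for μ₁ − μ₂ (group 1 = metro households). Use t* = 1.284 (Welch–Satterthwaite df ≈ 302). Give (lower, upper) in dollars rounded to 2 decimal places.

SE₁ = s₁/√n₁ = 152/√166 = 11.7975; SE₂ = 114/√194 = 8.1847.
Independent samples, unequal variances: SE_diff = √(SE₁² + SE₂²) = √(139.18100625 + 66.98931409) = 14.3586.
t* = 1.284, so margin of error = 1.284 × 14.3586 = 18.4364.
Difference in means = 303 − 130 = 173.0000.
173.0000 ± 18.4364 → (154.56, 191.44).

(154.56, 191.44)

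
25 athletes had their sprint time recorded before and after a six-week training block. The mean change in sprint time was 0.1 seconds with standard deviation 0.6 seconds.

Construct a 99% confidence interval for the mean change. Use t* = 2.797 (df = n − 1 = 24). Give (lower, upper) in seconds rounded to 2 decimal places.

Paired design: SE = s_d/√n = 0.6/√25 = 0.1200.
t* = 2.797; margin of error = 2.797 × 0.1200 = 0.3356.
0.1 ± 0.3356 → (-0.24, 0.44).

(-0.24, 0.44)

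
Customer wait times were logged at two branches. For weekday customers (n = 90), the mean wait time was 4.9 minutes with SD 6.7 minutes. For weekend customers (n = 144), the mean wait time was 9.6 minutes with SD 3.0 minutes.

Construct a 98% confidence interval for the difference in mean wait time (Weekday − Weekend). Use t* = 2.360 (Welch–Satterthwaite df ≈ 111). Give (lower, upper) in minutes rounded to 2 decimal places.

Per-group SEs: s₁/√n₁ = 6.7/√90 = 0.7062, s₂/√n₂ = 3.0/√144 = 0.2500.
Unpooled SE of the difference: √(0.49871844 + 0.0625) = 0.7491.
Margin of error = t* · SE = 2.360 × 0.7491 = 1.7679.
x̄₁ − x̄₂ = 4.9 − 9.6 = -4.7000.
CI: -4.7000 ± 1.7679 = (-6.47, -2.93).

(-6.47, -2.93)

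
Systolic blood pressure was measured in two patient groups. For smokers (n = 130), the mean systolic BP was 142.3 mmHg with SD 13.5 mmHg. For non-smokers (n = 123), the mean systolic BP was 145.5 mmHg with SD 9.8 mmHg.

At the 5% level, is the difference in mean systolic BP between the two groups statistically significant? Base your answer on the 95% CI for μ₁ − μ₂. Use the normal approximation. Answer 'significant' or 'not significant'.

SE₁ = s₁/√n₁ = 13.5/√130 = 1.1840; SE₂ = 9.8/√123 = 0.8836.
Independent samples, unequal variances: SE_diff = √(SE₁² + SE₂²) = √(1.401856 + 0.78074896) = 1.4774.
z* = 1.960, so margin of error = 1.960 × 1.4774 = 2.8957.
Difference in means = 142.3 − 145.5 = -3.2000.
-3.2000 ± 2.8957 → (-6.0957, -0.3043).
The interval (-6.0957, -0.3043) does not contain 0, so the difference is significant.

significant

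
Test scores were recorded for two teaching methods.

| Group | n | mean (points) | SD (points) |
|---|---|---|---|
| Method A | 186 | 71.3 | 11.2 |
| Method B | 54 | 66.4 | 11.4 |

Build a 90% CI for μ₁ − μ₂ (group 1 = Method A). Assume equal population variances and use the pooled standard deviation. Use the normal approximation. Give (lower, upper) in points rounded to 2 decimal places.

(2.04, 7.76)

Pooled variance s_p² = [185·11.2² + 53·11.4²] / (186+54−2) = 126.4466, so s_p = 11.2448.
SE_diff = s_p·√(1/n₁ + 1/n₂) = 11.2448·√(1/186 + 1/54) = 1.7382.
z* = 1.645; margin = 1.645 × 1.7382 = 2.8593.
Difference = 71.3 − 66.4 = 4.9000.
4.9000 ± 2.8593 → (2.04, 7.76).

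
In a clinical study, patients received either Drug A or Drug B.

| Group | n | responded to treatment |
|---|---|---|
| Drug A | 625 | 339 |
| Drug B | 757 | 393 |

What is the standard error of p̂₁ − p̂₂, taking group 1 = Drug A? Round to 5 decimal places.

First, p̂₁ = 339/625 = 0.5424; p̂₂ = 393/757 = 0.5192.
The two standard errors are √(0.5424×0.4576/625) = 0.01993 and √(0.5192×0.4808/757) = 0.01816.
Because the samples are independent, SE_diff = √(0.01993² + 0.01816²) = 0.02696.

0.02696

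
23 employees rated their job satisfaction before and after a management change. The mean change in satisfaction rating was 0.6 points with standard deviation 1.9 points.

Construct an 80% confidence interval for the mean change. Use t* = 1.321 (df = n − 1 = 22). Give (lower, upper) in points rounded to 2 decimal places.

(0.08, 1.12)

This is a matched-pairs design, so SE = s_d/√n = 1.9/√23 = 0.3962.
Margin = 1.321 × 0.3962 = 0.5234; the interval is 0.6 ± 0.5234 = (0.08, 1.12).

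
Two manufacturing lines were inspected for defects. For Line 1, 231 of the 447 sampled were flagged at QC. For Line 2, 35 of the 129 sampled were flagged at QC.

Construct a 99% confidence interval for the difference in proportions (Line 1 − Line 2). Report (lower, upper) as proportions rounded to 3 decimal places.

p̂₁ = 231/447 = 0.5168 and p̂₂ = 35/129 = 0.2713.
SE₁ = √(p̂₁(1−p̂₁)/n₁) = √(0.5168·0.4832/447) = 0.02364; SE₂ = √(0.2713·0.7287/129) = 0.03915.
Independent samples: SE of the difference = √(SE₁² + SE₂²) = √(0.0005588496 + 0.0015327225) = 0.04573.
z* for 99% confidence is 2.576, so the margin of error is 2.576 × 0.04573 = 0.11780.
Point estimate p̂₁ − p̂₂ = 0.5168 − 0.2713 = 0.2455.
0.2455 ± 0.11780 → (0.128, 0.363).

(0.128, 0.363)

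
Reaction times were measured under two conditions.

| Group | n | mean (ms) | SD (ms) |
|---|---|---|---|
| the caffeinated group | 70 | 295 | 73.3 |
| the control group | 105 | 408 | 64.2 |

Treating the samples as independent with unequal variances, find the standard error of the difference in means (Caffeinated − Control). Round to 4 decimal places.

10.7708

Standard errors of each mean: 73.3/√70 = 8.7610 and 64.2/√105 = 6.2653.
SE(x̄₁ − x̄₂) = √(8.7610² + 6.2653²) = 10.7708 for independent samples with unequal variances.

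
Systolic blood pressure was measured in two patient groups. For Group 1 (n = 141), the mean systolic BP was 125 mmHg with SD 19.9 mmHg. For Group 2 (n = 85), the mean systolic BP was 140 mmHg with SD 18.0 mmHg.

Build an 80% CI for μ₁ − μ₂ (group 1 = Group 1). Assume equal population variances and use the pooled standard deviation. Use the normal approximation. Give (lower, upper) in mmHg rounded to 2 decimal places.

s_p = √[((n₁−1)s₁² + (n₂−1)s₂²)/(n₁+n₂−2)] = √[(140·19.9² + 84·18.0²)/224] = 19.2095.
SE = 19.2095·√(1/141 + 1/85) = 2.6379.
With z* = 1.282, margin = 1.282 × 2.6379 = 3.3818.
x̄₁ − x̄₂ = 125 − 140 = -15.0000; interval -15.0000 ± 3.3818 = (-18.38, -11.62).

(-18.38, -11.62)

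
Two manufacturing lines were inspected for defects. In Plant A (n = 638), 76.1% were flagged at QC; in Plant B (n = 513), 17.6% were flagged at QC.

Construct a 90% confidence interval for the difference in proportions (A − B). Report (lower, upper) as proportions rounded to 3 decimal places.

(0.546, 0.624)

Each SE is √(p̂(1−p̂)/n): √(0.7610·0.2390/638) = 0.01688 and √(0.1760·0.8240/513) = 0.01681.
SE(p̂₁ − p̂₂) = √(SE₁² + SE₂²) = √(0.0002849344 + 0.0002825761) = 0.02382, since the two samples are independent.
At 90% confidence z* = 1.645; margin = 1.645 × 0.02382 = 0.03918.
The difference is 0.7610 − 0.1760 = 0.5850, so the interval is 0.5850 ± 0.03918 = (0.546, 0.624).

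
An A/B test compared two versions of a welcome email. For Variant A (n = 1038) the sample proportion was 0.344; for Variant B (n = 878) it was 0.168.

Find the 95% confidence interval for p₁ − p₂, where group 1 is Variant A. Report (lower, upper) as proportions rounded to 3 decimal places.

(0.138, 0.214)

Each SE is √(p̂(1−p̂)/n): √(0.3440·0.6560/1038) = 0.01474 and √(0.1680·0.8320/878) = 0.01262.
SE(p̂₁ − p̂₂) = √(SE₁² + SE₂²) = √(0.0002172676 + 0.0001592644) = 0.01940, since the two samples are independent.
At 95% confidence z* = 1.960; margin = 1.960 × 0.01940 = 0.03802.
The difference is 0.3440 − 0.1680 = 0.1760, so the interval is 0.1760 ± 0.03802 = (0.138, 0.214).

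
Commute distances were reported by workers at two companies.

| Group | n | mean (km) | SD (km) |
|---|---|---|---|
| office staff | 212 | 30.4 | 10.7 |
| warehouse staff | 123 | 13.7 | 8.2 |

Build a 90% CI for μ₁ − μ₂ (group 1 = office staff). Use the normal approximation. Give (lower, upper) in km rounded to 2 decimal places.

Per-group SEs: s₁/√n₁ = 10.7/√212 = 0.7349, s₂/√n₂ = 8.2/√123 = 0.7394.
Unpooled SE of the difference: √(0.54007801 + 0.54671236) = 1.0425.
Margin of error = z* · SE = 1.645 × 1.0425 = 1.7149.
x̄₁ − x̄₂ = 30.4 − 13.7 = 16.7000.
CI: 16.7000 ± 1.7149 = (14.99, 18.41).

(14.99, 18.41)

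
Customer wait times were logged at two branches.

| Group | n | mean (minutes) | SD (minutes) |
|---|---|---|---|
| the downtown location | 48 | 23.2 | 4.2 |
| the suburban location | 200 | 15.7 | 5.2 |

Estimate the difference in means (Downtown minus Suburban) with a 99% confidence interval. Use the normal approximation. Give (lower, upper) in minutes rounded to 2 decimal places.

(5.67, 9.33)

SE₁ = s₁/√n₁ = 4.2/√48 = 0.6062; SE₂ = 5.2/√200 = 0.3677.
Independent samples, unequal variances: SE_diff = √(SE₁² + SE₂²) = √(0.36747844 + 0.13520329) = 0.7090.
z* = 2.576, so margin of error = 2.576 × 0.7090 = 1.8264.
Difference in means = 23.2 − 15.7 = 7.5000.
7.5000 ± 1.8264 → (5.67, 9.33).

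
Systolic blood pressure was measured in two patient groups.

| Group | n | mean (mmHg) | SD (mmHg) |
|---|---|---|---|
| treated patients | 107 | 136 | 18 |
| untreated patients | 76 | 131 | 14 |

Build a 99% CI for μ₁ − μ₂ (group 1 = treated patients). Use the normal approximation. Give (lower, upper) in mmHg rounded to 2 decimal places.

(-1.10, 11.10)

Per-group SEs: s₁/√n₁ = 18/√107 = 1.7401, s₂/√n₂ = 14/√76 = 1.6059.
Unpooled SE of the difference: √(3.02794801 + 2.57891481) = 2.3679.
Margin of error = z* · SE = 2.576 × 2.3679 = 6.0997.
x̄₁ − x̄₂ = 136 − 131 = 5.0000.
CI: 5.0000 ± 6.0997 = (-1.10, 11.10).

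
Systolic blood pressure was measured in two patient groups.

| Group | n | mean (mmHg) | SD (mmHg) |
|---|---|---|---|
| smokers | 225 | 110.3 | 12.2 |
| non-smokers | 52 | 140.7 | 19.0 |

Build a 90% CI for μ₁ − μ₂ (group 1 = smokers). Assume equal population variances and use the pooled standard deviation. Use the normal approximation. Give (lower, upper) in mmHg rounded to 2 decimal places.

Pooled variance s_p² = [224·12.2² + 51·19.0²] / (225+52−2) = 188.1860, so s_p = 13.7181.
SE_diff = s_p·√(1/n₁ + 1/n₂) = 13.7181·√(1/225 + 1/52) = 2.1108.
z* = 1.645; margin = 1.645 × 2.1108 = 3.4723.
Difference = 110.3 − 140.7 = -30.4000.
-30.4000 ± 3.4723 → (-33.87, -26.93).

(-33.87, -26.93)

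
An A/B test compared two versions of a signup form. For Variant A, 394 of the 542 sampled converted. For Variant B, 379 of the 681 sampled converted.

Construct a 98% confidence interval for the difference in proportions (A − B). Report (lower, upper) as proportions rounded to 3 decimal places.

(0.108, 0.233)

p̂₁ = 394/542 = 0.7269 and p̂₂ = 379/681 = 0.5565.
SE₁ = √(p̂₁(1−p̂₁)/n₁) = √(0.7269·0.2731/542) = 0.01914; SE₂ = √(0.5565·0.4435/681) = 0.01904.
Independent samples: SE of the difference = √(SE₁² + SE₂²) = √(0.0003663396 + 0.0003625216) = 0.02700.
z* for 98% confidence is 2.326, so the margin of error is 2.326 × 0.02700 = 0.06280.
Point estimate p̂₁ − p̂₂ = 0.7269 − 0.5565 = 0.1704.
0.1704 ± 0.06280 → (0.108, 0.233).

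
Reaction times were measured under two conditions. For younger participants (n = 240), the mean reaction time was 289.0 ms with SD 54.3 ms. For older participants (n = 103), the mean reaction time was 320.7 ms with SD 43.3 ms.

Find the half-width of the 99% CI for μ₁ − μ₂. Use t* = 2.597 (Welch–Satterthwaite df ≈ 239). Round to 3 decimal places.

Standard errors of each mean: 54.3/√240 = 3.5050 and 43.3/√103 = 4.2665.
SE(x̄₁ − x̄₂) = √(3.5050² + 4.2665²) = 5.5216 for independent samples with unequal variances.
With t* = 2.597, the margin is 2.597 × 5.5216 = 14.3396.

14.340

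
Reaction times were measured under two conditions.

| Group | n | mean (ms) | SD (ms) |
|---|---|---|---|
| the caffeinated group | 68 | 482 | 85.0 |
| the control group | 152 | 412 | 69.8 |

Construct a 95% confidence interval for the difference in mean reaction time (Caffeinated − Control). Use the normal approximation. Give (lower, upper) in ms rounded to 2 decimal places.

(46.95, 93.05)

SE₁ = s₁/√n₁ = 85.0/√68 = 10.3078; SE₂ = 69.8/√152 = 5.6615.
Independent samples, unequal variances: SE_diff = √(SE₁² + SE₂²) = √(106.25074084 + 32.05258225) = 11.7602.
z* = 1.960, so margin of error = 1.960 × 11.7602 = 23.0500.
Difference in means = 482 − 412 = 70.0000.
70.0000 ± 23.0500 → (46.95, 93.05).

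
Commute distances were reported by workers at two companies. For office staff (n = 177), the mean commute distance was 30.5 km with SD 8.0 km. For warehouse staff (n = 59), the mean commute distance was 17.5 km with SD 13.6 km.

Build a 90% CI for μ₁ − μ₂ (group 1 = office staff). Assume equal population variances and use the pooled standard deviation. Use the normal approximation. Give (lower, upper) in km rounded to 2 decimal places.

Pooled variance s_p² = [176·8.0² + 58·13.6²] / (177+59−2) = 93.9815, so s_p = 9.6944.
SE_diff = s_p·√(1/n₁ + 1/n₂) = 9.6944·√(1/177 + 1/59) = 1.4574.
z* = 1.645; margin = 1.645 × 1.4574 = 2.3974.
Difference = 30.5 − 17.5 = 13.0000.
13.0000 ± 2.3974 → (10.60, 15.40).

(10.60, 15.40)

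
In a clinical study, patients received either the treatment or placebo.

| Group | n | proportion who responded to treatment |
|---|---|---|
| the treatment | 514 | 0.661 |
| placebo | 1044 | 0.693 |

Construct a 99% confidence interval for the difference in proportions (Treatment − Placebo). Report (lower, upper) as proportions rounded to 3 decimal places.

(-0.097, 0.033)

SE₁ = √(p̂₁(1−p̂₁)/n₁) = √(0.6610·0.3390/514) = 0.02088; SE₂ = √(0.6930·0.3070/1044) = 0.01428.
Independent samples: SE of the difference = √(SE₁² + SE₂²) = √(0.0004359744 + 0.0002039184) = 0.02530.
z* for 99% confidence is 2.576, so the margin of error is 2.576 × 0.02530 = 0.06517.
Point estimate p̂₁ − p̂₂ = 0.6610 − 0.6930 = -0.0320.
-0.0320 ± 0.06517 → (-0.097, 0.033).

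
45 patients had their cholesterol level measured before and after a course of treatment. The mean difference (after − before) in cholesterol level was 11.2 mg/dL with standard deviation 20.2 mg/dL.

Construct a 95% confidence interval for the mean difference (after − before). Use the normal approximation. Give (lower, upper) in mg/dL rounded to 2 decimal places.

(5.30, 17.10)

This is a matched-pairs design, so SE = s_d/√n = 20.2/√45 = 3.0112.
Margin = 1.960 × 3.0112 = 5.9020; the interval is 11.2 ± 5.9020 = (5.30, 17.10).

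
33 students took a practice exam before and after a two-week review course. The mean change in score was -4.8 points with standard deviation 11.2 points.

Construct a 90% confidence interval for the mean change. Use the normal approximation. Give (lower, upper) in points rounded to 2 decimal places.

This is a matched-pairs design, so SE = s_d/√n = 11.2/√33 = 1.9497.
Margin = 1.645 × 1.9497 = 3.2073; the interval is -4.8 ± 3.2073 = (-8.01, -1.59).

(-8.01, -1.59)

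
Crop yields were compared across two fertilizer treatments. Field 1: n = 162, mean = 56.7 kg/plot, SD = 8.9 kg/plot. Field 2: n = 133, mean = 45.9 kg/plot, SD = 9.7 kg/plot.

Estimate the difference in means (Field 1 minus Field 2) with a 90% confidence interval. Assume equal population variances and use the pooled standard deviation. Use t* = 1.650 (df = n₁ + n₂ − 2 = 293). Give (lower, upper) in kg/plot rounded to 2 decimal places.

Pooled variance s_p² = [161·8.9² + 132·9.7²] / (162+133−2) = 85.9136, so s_p = 9.2690.
SE_diff = s_p·√(1/n₁ + 1/n₂) = 9.2690·√(1/162 + 1/133) = 1.0846.
t* = 1.650; margin = 1.650 × 1.0846 = 1.7896.
Difference = 56.7 − 45.9 = 10.8000.
10.8000 ± 1.7896 → (9.01, 12.59).

(9.01, 12.59)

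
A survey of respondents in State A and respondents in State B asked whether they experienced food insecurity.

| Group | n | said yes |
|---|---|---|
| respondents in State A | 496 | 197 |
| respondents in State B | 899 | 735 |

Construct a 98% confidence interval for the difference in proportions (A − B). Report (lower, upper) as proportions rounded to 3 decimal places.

Sample proportions: 197/496 = 0.3972, 735/899 = 0.8176.
Each SE is √(p̂(1−p̂)/n): √(0.3972·0.6028/496) = 0.02197 and √(0.8176·0.1824/899) = 0.01288.
SE(p̂₁ − p̂₂) = √(SE₁² + SE₂²) = √(0.0004826809 + 0.0001658944) = 0.02547, since the two samples are independent.
At 98% confidence z* = 2.326; margin = 2.326 × 0.02547 = 0.05924.
The difference is 0.3972 − 0.8176 = -0.4204, so the interval is -0.4204 ± 0.05924 = (-0.480, -0.361).

(-0.480, -0.361)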